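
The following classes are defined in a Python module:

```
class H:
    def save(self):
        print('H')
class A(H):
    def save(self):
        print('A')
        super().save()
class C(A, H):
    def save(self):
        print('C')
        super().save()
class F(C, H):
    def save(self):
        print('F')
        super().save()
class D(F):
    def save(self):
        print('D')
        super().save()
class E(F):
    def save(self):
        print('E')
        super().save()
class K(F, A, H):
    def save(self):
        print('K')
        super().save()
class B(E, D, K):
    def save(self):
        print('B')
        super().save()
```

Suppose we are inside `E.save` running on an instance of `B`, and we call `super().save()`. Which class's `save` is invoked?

D

L[B] = B + merge(L[E], L[D], L[K], [E D K])
  take E:  [E F C A H object] + [D F C A H object] + [K F C A H object] + [E D K]
  take D:  [F C A H object] + [D F C A H object] + [K F C A H object] + [D K]
  take K:  [F C A H object] + [F C A H object] + [K F C A H object] + [K]
  take F:  [F C A H object] + [F C A H object] + [F C A H object]
  take C:  [C A H object] + [C A H object] + [C A H object]
  take A:  [A H object] + [A H object] + [A H object]
  take H:  [H object] + [H object] + [H object]
  take object:  [object] + [object] + [object]
MRO: B E D K F C A H object
super() in E.save on a B instance goes to the class after E in B's MRO: D.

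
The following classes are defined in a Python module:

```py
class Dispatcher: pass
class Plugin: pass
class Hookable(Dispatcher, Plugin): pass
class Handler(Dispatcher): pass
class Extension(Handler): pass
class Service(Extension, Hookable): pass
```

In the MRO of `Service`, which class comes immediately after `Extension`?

L[Service] = Service + merge(L[Extension], L[Hookable], [Extension Hookable])
  take Extension:  [Extension Handler Dispatcher object] + [Hookable Dispatcher Plugin object] + [Extension Hookable]
  take Handler:  [Handler Dispatcher object] + [Hookable Dispatcher Plugin object] + [Hookable]
  take Hookable:  [Dispatcher object] + [Hookable Dispatcher Plugin object] + [Hookable]
  take Dispatcher:  [Dispatcher object] + [Dispatcher Plugin object]
  take Plugin:  [object] + [Plugin object]
  take object:  [object] + [object]
MRO: Service Extension Handler Hookable Dispatcher Plugin object
Extension is at position 1; next is Handler.

Handler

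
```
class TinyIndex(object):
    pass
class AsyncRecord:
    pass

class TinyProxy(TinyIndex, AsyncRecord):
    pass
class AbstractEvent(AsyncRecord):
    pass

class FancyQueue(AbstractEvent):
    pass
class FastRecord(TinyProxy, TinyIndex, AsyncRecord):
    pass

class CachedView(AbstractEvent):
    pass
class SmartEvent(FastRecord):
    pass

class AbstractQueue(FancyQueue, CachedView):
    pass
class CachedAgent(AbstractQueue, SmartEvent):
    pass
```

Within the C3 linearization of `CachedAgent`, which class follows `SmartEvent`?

L[CachedAgent] = CachedAgent + merge(L[AbstractQueue], L[SmartEvent], [AbstractQueue SmartEvent])
  take AbstractQueue:  [AbstractQueue FancyQueue CachedView AbstractEvent AsyncRecord object] + [SmartEvent FastRecord TinyProxy TinyIndex AsyncRecord object] + [AbstractQueue SmartEvent]
  take FancyQueue:  [FancyQueue CachedView AbstractEvent AsyncRecord object] + [SmartEvent FastRecord TinyProxy TinyIndex AsyncRecord object] + [SmartEvent]
  take CachedView:  [CachedView AbstractEvent AsyncRecord object] + [SmartEvent FastRecord TinyProxy TinyIndex AsyncRecord object] + [SmartEvent]
  take AbstractEvent:  [AbstractEvent AsyncRecord object] + [SmartEvent FastRecord TinyProxy TinyIndex AsyncRecord object] + [SmartEvent]
  take SmartEvent:  [AsyncRecord object] + [SmartEvent FastRecord TinyProxy TinyIndex AsyncRecord object] + [SmartEvent]
  take FastRecord:  [AsyncRecord object] + [FastRecord TinyProxy TinyIndex AsyncRecord object]
  take TinyProxy:  [AsyncRecord object] + [TinyProxy TinyIndex AsyncRecord object]
  take TinyIndex:  [AsyncRecord object] + [TinyIndex AsyncRecord object]
  take AsyncRecord:  [AsyncRecord object] + [AsyncRecord object]
  take object:  [object] + [object]
MRO: CachedAgent AbstractQueue FancyQueue CachedView AbstractEvent SmartEvent FastRecord TinyProxy TinyIndex AsyncRecord object
SmartEvent is at position 5; next is FastRecord.

FastRecord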